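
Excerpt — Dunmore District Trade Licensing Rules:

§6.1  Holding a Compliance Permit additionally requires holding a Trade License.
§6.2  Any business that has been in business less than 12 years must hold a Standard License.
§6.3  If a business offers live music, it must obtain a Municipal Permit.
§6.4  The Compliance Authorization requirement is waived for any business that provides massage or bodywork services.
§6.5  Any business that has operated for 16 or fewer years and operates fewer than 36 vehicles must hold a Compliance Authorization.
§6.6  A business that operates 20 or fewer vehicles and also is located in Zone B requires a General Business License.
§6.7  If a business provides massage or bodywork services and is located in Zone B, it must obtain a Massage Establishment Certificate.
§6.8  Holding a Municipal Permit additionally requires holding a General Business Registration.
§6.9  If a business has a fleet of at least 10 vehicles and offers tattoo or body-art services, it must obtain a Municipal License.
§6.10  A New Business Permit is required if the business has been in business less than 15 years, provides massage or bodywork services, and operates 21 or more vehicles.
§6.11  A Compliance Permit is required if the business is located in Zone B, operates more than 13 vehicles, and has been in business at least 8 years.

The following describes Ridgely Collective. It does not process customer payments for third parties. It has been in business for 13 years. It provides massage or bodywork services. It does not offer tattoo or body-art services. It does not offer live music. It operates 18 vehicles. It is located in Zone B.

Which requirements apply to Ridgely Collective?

§6.1 Compliance Permit is required → Trade License also required.
§6.2 years in business 13 ≥ 12 → Standard License not required.
§6.3 does not offer live music → Municipal Permit not required.
§6.4 provides massage or bodywork services → exempt from Compliance Authorization.
§6.5 years in business 13 ≤ 16; vehicles 18 < 36 → Compliance Authorization required.
§6.6 vehicles 18 ≤ 20; is located in Zone B → General Business License required.
§6.7 provides massage or bodywork services; is located in Zone B → Massage Establishment Certificate required.
§6.8 Municipal Permit is not required → no effect.
§6.9 vehicles 18 ≥ 10; does not offer tattoo or body-art services → Municipal License not required.
§6.10 years in business 13 < 15; provides massage or bodywork services; vehicles 18 < 21 → New Business Permit not required.
§6.11 is located in Zone B; vehicles 18 > 13; years in business 13 ≥ 8 → Compliance Permit required.

Compliance Permit, General Business License, Massage Establishment Certificate, Trade License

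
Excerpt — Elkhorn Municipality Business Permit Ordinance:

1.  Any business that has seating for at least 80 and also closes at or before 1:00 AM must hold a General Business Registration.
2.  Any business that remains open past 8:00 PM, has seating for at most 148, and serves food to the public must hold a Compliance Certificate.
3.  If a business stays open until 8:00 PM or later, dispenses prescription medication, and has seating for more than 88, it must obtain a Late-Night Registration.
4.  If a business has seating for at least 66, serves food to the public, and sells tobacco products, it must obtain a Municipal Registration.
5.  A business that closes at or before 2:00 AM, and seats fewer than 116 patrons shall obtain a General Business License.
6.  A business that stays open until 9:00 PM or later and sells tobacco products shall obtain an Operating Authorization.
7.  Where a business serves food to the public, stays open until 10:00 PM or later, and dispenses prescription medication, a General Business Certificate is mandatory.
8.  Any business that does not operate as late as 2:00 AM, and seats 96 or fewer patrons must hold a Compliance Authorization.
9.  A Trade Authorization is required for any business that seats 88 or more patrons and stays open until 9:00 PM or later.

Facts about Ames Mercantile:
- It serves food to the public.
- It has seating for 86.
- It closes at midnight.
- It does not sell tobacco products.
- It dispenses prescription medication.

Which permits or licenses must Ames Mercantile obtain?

Compliance Authorization, Compliance Certificate, General Business Certificate, General Business License, General Business Registration

1. seating 86 ≥ 80; closes midnight, at/before 1:00 AM → General Business Registration required.
2. closes midnight, after 8:00 PM; seating 86 ≤ 148; serves food to the public → Compliance Certificate required.
3. closes midnight, after 8:00 PM; dispenses prescription medication; seating 86 ≤ 88 → Late-Night Registration not required.
4. seating 86 ≥ 66; serves food to the public; does not sell tobacco products → Municipal Registration not required.
5. closes midnight, at/before 2:00 AM; seating 86 < 116 → General Business License required.
6. closes midnight, after 9:00 PM; does not sell tobacco products → Operating Authorization not required.
7. serves food to the public; closes midnight, after 10:00 PM; dispenses prescription medication → General Business Certificate required.
8. closes midnight, at/before 2:00 AM; seating 86 ≤ 96 → Compliance Authorization required.
9. seating 86 < 88; closes midnight, after 9:00 PM → Trade Authorization not required.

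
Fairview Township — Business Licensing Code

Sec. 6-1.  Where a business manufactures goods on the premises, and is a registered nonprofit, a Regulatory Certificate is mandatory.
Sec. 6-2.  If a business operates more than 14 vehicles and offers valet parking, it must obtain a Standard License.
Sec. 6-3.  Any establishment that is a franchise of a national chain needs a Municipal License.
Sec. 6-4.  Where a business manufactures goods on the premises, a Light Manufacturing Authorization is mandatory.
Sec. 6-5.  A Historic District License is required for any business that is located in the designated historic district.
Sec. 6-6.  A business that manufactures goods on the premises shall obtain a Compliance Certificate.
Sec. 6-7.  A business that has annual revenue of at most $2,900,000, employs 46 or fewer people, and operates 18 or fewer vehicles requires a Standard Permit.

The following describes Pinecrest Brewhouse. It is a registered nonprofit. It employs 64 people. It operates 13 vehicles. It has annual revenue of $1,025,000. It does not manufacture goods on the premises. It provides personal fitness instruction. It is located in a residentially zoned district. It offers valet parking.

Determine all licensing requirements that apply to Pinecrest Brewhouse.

Sec. 6-1. does not manufacture goods on the premises; is a registered nonprofit → Regulatory Certificate not required.
Sec. 6-2. vehicles 13 ≤ 14; offers valet parking → Standard License not required.
Sec. 6-3. is a registered nonprofit (not: is a franchise of a national chain) → Municipal License not required.
Sec. 6-4. does not manufacture goods on the premises → Light Manufacturing Authorization not required.
Sec. 6-5. is located in a residentially zoned district (not: is located in the designated historic district) → Historic District License not required.
Sec. 6-6. does not manufacture goods on the premises → Compliance Certificate not required.
Sec. 6-7. revenue $1,025,000 ≤ $2,900,000; employees 64 > 46; vehicles 13 ≤ 18 → Standard Permit not required.

None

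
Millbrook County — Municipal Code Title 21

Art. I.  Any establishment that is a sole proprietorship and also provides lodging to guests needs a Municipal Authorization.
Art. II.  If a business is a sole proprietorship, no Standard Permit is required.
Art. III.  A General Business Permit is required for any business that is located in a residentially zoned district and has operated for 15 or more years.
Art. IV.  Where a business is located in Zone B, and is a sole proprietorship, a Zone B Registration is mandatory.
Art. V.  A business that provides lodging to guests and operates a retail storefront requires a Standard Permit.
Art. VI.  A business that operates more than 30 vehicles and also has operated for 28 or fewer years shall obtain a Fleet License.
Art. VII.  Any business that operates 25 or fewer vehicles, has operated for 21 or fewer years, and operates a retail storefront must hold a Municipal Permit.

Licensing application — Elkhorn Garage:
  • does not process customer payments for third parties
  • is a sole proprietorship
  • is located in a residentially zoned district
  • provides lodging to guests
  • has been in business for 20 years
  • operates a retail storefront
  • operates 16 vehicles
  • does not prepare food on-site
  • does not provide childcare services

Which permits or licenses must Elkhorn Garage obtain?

General Business Permit, Municipal Authorization, Municipal Permit

Art. I. is a sole proprietorship; provides lodging to guests → Municipal Authorization required.
Art. II. is a sole proprietorship → exempt from Standard Permit.
Art. III. is located in a residentially zoned district; years in business 20 ≥ 15 → General Business Permit required.
Art. IV. is located in a residentially zoned district (not: is located in Zone B); is a sole proprietorship → Zone B Registration not required.
Art. V. provides lodging to guests; operates a retail storefront → Standard Permit required.
Art. VI. vehicles 16 ≤ 30; years in business 20 ≤ 28 → Fleet License not required.
Art. VII. vehicles 16 ≤ 25; years in business 20 ≤ 21; operates a retail storefront → Municipal Permit required.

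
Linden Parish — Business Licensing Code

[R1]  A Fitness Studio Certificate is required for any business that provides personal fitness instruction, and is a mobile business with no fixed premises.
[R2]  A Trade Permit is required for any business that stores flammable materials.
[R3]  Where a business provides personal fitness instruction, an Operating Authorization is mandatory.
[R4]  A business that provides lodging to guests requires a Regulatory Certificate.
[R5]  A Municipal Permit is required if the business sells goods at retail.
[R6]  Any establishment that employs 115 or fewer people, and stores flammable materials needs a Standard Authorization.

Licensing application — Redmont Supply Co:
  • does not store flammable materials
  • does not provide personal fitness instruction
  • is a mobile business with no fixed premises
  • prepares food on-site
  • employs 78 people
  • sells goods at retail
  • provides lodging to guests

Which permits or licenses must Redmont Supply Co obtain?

Municipal Permit, Regulatory Certificate

[R1] does not provide personal fitness instruction; is a mobile business with no fixed premises → Fitness Studio Certificate not required.
[R2] does not store flammable materials → Trade Permit not required.
[R3] does not provide personal fitness instruction → Operating Authorization not required.
[R4] provides lodging to guests → Regulatory Certificate required.
[R5] sells goods at retail → Municipal Permit required.
[R6] employees 78 ≤ 115; does not store flammable materials → Standard Authorization not required.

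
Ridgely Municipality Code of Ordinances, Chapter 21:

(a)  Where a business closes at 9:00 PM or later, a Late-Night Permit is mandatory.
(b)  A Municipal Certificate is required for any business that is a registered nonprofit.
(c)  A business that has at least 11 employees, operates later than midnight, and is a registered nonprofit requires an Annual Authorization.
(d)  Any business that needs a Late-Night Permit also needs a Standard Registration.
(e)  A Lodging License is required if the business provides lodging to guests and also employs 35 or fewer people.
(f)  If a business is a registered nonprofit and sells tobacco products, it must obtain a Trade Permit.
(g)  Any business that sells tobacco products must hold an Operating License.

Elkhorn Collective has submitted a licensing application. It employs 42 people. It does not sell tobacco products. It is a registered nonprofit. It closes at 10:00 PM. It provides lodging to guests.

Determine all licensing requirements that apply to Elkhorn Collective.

Late-Night Permit, Municipal Certificate, Standard Registration

(a) closes 10:00 PM, after 9:00 PM → Late-Night Permit required.
(b) is a registered nonprofit → Municipal Certificate required.
(c) employees 42 ≥ 11; closes 10:00 PM, at/before midnight; is a registered nonprofit → Annual Authorization not required.
(d) Late-Night Permit is required → Standard Registration also required.
(e) provides lodging to guests; employees 42 > 35 → Lodging License not required.
(f) is a registered nonprofit; does not sell tobacco products → Trade Permit not required.
(g) does not sell tobacco products → Operating License not required.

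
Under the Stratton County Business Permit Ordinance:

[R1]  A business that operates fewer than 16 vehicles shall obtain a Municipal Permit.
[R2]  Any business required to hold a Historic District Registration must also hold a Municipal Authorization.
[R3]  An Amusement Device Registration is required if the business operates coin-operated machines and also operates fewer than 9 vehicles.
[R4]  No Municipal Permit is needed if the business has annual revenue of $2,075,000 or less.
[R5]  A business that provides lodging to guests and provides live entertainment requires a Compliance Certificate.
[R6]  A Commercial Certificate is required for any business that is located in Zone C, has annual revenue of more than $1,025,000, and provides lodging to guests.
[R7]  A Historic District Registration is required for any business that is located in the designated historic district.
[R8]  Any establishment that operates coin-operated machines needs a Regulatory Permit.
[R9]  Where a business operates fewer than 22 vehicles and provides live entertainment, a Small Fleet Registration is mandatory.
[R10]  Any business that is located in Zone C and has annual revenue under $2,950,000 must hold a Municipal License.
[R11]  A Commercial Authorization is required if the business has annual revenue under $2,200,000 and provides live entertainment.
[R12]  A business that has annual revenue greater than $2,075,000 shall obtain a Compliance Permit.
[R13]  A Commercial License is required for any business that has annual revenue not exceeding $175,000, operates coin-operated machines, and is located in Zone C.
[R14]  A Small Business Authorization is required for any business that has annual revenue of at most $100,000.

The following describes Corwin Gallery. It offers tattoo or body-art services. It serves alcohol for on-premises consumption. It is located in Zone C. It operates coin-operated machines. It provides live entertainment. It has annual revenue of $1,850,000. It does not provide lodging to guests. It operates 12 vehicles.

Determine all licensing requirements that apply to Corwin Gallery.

[R1] vehicles 12 < 16 → Municipal Permit required.
[R2] Historic District Registration is not required → no effect.
[R3] operates coin-operated machines; vehicles 12 ≥ 9 → Amusement Device Registration not required.
[R4] revenue $1,850,000 ≤ $2,075,000 → exempt from Municipal Permit.
[R5] does not provide lodging to guests; provides live entertainment → Compliance Certificate not required.
[R6] is located in Zone C; revenue $1,850,000 > $1,025,000; does not provide lodging to guests → Commercial Certificate not required.
[R7] is located in Zone C (not: is located in the designated historic district) → Historic District Registration not required.
[R8] operates coin-operated machines → Regulatory Permit required.
[R9] vehicles 12 < 22; provides live entertainment → Small Fleet Registration required.
[R10] is located in Zone C; revenue $1,850,000 < $2,950,000 → Municipal License required.
[R11] revenue $1,850,000 < $2,200,000; provides live entertainment → Commercial Authorization required.
[R12] revenue $1,850,000 ≤ $2,075,000 → Compliance Permit not required.
[R13] revenue $1,850,000 > $175,000; operates coin-operated machines; is located in Zone C → Commercial License not required.
[R14] revenue $1,850,000 > $100,000 → Small Business Authorization not required.

Commercial Authorization, Municipal License, Regulatory Permit, Small Fleet Registration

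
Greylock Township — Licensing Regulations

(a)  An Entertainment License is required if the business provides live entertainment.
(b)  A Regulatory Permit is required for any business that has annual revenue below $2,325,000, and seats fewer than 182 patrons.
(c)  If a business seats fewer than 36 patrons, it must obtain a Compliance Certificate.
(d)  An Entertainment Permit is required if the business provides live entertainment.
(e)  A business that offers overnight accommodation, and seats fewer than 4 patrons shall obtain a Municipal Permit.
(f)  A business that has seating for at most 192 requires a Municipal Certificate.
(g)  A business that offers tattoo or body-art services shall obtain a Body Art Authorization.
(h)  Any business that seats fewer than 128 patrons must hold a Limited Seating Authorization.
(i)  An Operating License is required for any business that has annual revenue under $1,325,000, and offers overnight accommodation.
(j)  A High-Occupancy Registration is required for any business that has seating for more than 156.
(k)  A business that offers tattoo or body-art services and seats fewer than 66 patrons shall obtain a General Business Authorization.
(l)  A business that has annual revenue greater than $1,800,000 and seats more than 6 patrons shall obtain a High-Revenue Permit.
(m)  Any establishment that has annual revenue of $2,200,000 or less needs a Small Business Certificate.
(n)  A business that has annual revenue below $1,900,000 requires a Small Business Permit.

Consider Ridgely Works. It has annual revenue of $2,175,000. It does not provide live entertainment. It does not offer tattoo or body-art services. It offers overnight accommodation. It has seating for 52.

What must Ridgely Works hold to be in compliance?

(a) does not provide live entertainment → Entertainment License not required.
(b) revenue $2,175,000 < $2,325,000; seating 52 < 182 → Regulatory Permit required.
(c) seating 52 ≥ 36 → Compliance Certificate not required.
(d) does not provide live entertainment → Entertainment Permit not required.
(e) offers overnight accommodation; seating 52 ≥ 4 → Municipal Permit not required.
(f) seating 52 ≤ 192 → Municipal Certificate required.
(g) does not offer tattoo or body-art services → Body Art Authorization not required.
(h) seating 52 < 128 → Limited Seating Authorization required.
(i) revenue $2,175,000 ≥ $1,325,000; offers overnight accommodation → Operating License not required.
(j) seating 52 ≤ 156 → High-Occupancy Registration not required.
(k) does not offer tattoo or body-art services; seating 52 < 66 → General Business Authorization not required.
(l) revenue $2,175,000 > $1,800,000; seating 52 > 6 → High-Revenue Permit required.
(m) revenue $2,175,000 ≤ $2,200,000 → Small Business Certificate required.
(n) revenue $2,175,000 ≥ $1,900,000 → Small Business Permit not required.

High-Revenue Permit, Limited Seating Authorization, Municipal Certificate, Regulatory Permit, Small Business Certificate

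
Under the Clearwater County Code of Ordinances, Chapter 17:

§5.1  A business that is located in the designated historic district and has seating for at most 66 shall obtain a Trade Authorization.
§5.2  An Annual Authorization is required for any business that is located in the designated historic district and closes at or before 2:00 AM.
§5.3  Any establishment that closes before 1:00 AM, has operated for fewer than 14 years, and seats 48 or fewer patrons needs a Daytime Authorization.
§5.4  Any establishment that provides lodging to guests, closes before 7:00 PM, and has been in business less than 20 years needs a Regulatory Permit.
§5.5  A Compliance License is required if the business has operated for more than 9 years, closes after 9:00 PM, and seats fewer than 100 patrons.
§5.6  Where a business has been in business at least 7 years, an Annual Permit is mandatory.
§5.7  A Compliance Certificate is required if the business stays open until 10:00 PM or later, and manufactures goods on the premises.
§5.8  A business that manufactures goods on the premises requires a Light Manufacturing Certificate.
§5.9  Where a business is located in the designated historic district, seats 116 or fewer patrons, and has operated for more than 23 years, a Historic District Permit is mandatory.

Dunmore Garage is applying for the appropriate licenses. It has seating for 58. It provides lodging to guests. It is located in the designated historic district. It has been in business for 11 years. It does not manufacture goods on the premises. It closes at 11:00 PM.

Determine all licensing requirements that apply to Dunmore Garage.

§5.1 is located in the designated historic district; seating 58 ≤ 66 → Trade Authorization required.
§5.2 is located in the designated historic district; closes 11:00 PM, at/before 2:00 AM → Annual Authorization required.
§5.3 closes 11:00 PM, at/before 1:00 AM; years in business 11 < 14; seating 58 > 48 → Daytime Authorization not required.
§5.4 provides lodging to guests; closes 11:00 PM, after 7:00 PM; years in business 11 < 20 → Regulatory Permit not required.
§5.5 years in business 11 > 9; closes 11:00 PM, after 9:00 PM; seating 58 < 100 → Compliance License required.
§5.6 years in business 11 ≥ 7 → Annual Permit required.
§5.7 closes 11:00 PM, after 10:00 PM; does not manufacture goods on the premises → Compliance Certificate not required.
§5.8 does not manufacture goods on the premises → Light Manufacturing Certificate not required.
§5.9 is located in the designated historic district; seating 58 ≤ 116; years in business 11 ≤ 23 → Historic District Permit not required.

Annual Authorization, Annual Permit, Compliance License, Trade Authorization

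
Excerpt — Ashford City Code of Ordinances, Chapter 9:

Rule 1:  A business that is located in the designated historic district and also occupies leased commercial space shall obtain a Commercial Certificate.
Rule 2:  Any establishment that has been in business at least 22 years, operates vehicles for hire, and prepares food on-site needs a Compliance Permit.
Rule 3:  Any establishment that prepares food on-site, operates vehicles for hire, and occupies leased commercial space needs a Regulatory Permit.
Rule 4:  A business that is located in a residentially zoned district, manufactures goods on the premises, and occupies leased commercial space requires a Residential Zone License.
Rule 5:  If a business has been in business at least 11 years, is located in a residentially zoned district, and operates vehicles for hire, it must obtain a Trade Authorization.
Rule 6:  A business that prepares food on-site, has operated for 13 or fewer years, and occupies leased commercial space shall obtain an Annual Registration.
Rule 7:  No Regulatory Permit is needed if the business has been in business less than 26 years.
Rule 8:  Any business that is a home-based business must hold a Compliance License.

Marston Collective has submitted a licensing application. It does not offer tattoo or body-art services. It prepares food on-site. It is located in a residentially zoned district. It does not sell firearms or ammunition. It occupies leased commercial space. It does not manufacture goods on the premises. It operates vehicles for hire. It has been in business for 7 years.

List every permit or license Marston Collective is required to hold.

Rule 1: is located in a residentially zoned district (not: is located in the designated historic district); occupies leased commercial space → Commercial Certificate not required.
Rule 2: years in business 7 < 22; operates vehicles for hire; prepares food on-site → Compliance Permit not required.
Rule 3: prepares food on-site; operates vehicles for hire; occupies leased commercial space → Regulatory Permit required.
Rule 4: is located in a residentially zoned district; does not manufacture goods on the premises; occupies leased commercial space → Residential Zone License not required.
Rule 5: years in business 7 < 11; is located in a residentially zoned district; operates vehicles for hire → Trade Authorization not required.
Rule 6: prepares food on-site; years in business 7 ≤ 13; occupies leased commercial space → Annual Registration required.
Rule 7: years in business 7 < 26 → exempt from Regulatory Permit.
Rule 8: occupies leased commercial space (not: is a home-based business) → Compliance License not required.

Annual Registration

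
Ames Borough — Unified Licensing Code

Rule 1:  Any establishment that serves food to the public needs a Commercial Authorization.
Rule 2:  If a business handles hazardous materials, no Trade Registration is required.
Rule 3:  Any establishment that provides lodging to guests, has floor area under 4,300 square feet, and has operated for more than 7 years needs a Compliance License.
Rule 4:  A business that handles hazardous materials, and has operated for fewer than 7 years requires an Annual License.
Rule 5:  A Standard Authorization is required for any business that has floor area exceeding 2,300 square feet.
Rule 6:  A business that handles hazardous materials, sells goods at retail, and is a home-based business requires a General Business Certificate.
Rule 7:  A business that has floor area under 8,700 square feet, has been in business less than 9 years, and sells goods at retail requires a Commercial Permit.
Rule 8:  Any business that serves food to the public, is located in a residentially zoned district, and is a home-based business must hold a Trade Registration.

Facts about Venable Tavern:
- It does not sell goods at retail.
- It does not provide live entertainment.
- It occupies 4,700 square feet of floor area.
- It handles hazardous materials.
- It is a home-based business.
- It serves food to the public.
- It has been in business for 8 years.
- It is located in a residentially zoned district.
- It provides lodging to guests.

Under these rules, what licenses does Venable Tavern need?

Rule 1: serves food to the public → Commercial Authorization required.
Rule 2: handles hazardous materials → exempt from Trade Registration.
Rule 3: provides lodging to guests; floor area 4,700 square feet ≥ 4,300 square feet; years in business 8 > 7 → Compliance License not required.
Rule 4: handles hazardous materials; years in business 8 ≥ 7 → Annual License not required.
Rule 5: floor area 4,700 square feet > 2,300 square feet → Standard Authorization required.
Rule 6: handles hazardous materials; does not sell goods at retail; is a home-based business → General Business Certificate not required.
Rule 7: floor area 4,700 square feet < 8,700 square feet; years in business 8 < 9; does not sell goods at retail → Commercial Permit not required.
Rule 8: serves food to the public; is located in a residentially zoned district; is a home-based business → Trade Registration required.

Commercial Authorization, Standard Authorization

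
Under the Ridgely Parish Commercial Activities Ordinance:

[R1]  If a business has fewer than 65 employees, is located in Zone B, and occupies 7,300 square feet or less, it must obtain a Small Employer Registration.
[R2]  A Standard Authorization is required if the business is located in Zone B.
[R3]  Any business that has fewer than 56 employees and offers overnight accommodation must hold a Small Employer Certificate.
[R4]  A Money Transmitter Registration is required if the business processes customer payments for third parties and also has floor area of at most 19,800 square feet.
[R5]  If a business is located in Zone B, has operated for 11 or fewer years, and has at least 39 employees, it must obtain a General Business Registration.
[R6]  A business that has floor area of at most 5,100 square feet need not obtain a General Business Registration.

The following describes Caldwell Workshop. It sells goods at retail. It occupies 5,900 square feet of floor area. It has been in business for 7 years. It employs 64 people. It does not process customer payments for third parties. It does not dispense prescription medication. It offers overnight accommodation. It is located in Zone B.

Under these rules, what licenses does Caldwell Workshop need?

[R1] employees 64 < 65; is located in Zone B; floor area 5,900 square feet ≤ 7,300 square feet → Small Employer Registration required.
[R2] is located in Zone B → Standard Authorization required.
[R3] employees 64 ≥ 56; offers overnight accommodation → Small Employer Certificate not required.
[R4] does not process customer payments for third parties; floor area 5,900 square feet ≤ 19,800 square feet → Money Transmitter Registration not required.
[R5] is located in Zone B; years in business 7 ≤ 11; employees 64 ≥ 39 → General Business Registration required.
[R6] floor area 5,900 square feet > 5,100 square feet → General Business Registration exemption does not apply.

General Business Registration, Small Employer Registration, Standard Authorization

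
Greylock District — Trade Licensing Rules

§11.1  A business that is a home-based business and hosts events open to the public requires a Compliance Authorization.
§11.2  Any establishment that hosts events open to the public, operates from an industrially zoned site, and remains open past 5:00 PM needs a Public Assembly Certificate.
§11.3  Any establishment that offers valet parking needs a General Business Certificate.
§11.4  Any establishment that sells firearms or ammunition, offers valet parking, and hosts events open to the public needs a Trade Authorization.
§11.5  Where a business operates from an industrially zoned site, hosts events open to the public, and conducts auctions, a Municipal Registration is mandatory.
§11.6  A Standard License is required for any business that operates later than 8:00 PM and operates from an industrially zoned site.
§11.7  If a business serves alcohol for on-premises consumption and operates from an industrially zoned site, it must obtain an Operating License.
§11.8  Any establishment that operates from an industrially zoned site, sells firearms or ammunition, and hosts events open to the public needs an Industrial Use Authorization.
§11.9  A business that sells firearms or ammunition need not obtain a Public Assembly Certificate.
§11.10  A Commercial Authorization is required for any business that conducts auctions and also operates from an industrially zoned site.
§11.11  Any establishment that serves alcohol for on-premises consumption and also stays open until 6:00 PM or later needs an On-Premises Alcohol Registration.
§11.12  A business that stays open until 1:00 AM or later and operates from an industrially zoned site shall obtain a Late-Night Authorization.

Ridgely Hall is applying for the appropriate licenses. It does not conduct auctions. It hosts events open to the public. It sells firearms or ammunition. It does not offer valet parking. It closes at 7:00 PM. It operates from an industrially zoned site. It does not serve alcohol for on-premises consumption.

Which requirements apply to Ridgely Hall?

§11.1 operates from an industrially zoned site (not: is a home-based business); hosts events open to the public → Compliance Authorization not required.
§11.2 hosts events open to the public; operates from an industrially zoned site; closes 7:00 PM, after 5:00 PM → Public Assembly Certificate required.
§11.3 does not offer valet parking → General Business Certificate not required.
§11.4 sells firearms or ammunition; does not offer valet parking; hosts events open to the public → Trade Authorization not required.
§11.5 operates from an industrially zoned site; hosts events open to the public; does not conduct auctions → Municipal Registration not required.
§11.6 closes 7:00 PM, at/before 8:00 PM; operates from an industrially zoned site → Standard License not required.
§11.7 does not serve alcohol for on-premises consumption; operates from an industrially zoned site → Operating License not required.
§11.8 operates from an industrially zoned site; sells firearms or ammunition; hosts events open to the public → Industrial Use Authorization required.
§11.9 sells firearms or ammunition → exempt from Public Assembly Certificate.
§11.10 does not conduct auctions; operates from an industrially zoned site → Commercial Authorization not required.
§11.11 does not serve alcohol for on-premises consumption; closes 7:00 PM, after 6:00 PM → On-Premises Alcohol Registration not required.
§11.12 closes 7:00 PM, at/before 1:00 AM; operates from an industrially zoned site → Late-Night Authorization not required.

Industrial Use Authorization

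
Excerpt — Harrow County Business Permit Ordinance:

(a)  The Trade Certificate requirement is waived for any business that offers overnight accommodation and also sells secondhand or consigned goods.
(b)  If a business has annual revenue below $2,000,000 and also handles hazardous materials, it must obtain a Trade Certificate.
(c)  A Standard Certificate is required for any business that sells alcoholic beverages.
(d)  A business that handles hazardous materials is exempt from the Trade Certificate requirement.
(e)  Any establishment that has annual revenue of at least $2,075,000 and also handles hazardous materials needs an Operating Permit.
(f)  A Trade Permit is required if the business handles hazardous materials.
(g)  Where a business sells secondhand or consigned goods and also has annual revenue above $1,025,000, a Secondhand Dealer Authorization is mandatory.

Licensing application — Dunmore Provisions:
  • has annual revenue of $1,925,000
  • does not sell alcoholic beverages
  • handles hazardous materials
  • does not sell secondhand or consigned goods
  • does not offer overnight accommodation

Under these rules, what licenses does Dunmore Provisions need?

Trade Permit

(a) does not offer overnight accommodation; does not sell secondhand or consigned goods → Trade Certificate exemption does not apply.
(b) revenue $1,925,000 < $2,000,000; handles hazardous materials → Trade Certificate required.
(c) does not sell alcoholic beverages → Standard Certificate not required.
(d) handles hazardous materials → exempt from Trade Certificate.
(e) revenue $1,925,000 < $2,075,000; handles hazardous materials → Operating Permit not required.
(f) handles hazardous materials → Trade Permit required.
(g) does not sell secondhand or consigned goods; revenue $1,925,000 > $1,025,000 → Secondhand Dealer Authorization not required.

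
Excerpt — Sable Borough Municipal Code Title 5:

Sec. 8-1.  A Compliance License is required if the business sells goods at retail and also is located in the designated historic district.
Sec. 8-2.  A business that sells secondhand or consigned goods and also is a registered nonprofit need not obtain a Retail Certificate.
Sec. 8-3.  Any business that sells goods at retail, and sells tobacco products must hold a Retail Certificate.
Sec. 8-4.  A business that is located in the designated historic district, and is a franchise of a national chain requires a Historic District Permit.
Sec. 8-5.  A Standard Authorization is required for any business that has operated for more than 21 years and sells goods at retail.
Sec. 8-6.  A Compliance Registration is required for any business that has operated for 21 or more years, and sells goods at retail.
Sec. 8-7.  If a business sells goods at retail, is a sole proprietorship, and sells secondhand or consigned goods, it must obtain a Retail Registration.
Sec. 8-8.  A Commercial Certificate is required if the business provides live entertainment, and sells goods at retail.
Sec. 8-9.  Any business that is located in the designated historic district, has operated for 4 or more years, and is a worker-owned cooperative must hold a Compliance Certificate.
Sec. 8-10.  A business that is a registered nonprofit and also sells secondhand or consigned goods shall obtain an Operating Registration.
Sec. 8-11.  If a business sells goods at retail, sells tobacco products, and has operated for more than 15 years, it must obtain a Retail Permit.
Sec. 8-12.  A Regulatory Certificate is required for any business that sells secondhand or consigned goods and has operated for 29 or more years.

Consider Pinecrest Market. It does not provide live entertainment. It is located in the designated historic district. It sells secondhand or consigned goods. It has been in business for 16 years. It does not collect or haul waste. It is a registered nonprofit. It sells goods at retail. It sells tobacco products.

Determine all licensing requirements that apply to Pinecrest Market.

Sec. 8-1. sells goods at retail; is located in the designated historic district → Compliance License required.
Sec. 8-2. sells secondhand or consigned goods; is a registered nonprofit → exempt from Retail Certificate.
Sec. 8-3. sells goods at retail; sells tobacco products → Retail Certificate required.
Sec. 8-4. is located in the designated historic district; is a registered nonprofit (not: is a franchise of a national chain) → Historic District Permit not required.
Sec. 8-5. years in business 16 ≤ 21; sells goods at retail → Standard Authorization not required.
Sec. 8-6. years in business 16 < 21; sells goods at retail → Compliance Registration not required.
Sec. 8-7. sells goods at retail; is a registered nonprofit (not: is a sole proprietorship); sells secondhand or consigned goods → Retail Registration not required.
Sec. 8-8. does not provide live entertainment; sells goods at retail → Commercial Certificate not required.
Sec. 8-9. is located in the designated historic district; years in business 16 ≥ 4; is a registered nonprofit (not: is a worker-owned cooperative) → Compliance Certificate not required.
Sec. 8-10. is a registered nonprofit; sells secondhand or consigned goods → Operating Registration required.
Sec. 8-11. sells goods at retail; sells tobacco products; years in business 16 > 15 → Retail Permit required.
Sec. 8-12. sells secondhand or consigned goods; years in business 16 < 29 → Regulatory Certificate not required.

Compliance License, Operating Registration, Retail Permit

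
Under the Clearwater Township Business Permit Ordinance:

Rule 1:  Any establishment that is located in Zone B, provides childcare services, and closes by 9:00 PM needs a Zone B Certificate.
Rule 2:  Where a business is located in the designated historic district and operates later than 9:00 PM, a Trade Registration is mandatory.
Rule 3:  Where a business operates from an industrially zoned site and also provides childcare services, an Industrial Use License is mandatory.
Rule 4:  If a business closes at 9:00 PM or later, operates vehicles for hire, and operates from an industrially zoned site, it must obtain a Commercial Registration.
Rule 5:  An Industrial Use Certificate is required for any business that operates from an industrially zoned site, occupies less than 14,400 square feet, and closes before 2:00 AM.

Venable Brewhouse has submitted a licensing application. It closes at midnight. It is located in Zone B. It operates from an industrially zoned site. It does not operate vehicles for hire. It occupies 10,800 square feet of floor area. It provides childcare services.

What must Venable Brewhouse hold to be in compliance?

Industrial Use Certificate, Industrial Use License

Rule 1: is located in Zone B; provides childcare services; closes midnight, after 9:00 PM → Zone B Certificate not required.
Rule 2: is located in Zone B (not: is located in the designated historic district); closes midnight, after 9:00 PM → Trade Registration not required.
Rule 3: operates from an industrially zoned site; provides childcare services → Industrial Use License required.
Rule 4: closes midnight, after 9:00 PM; does not operate vehicles for hire; operates from an industrially zoned site → Commercial Registration not required.
Rule 5: operates from an industrially zoned site; floor area 10,800 square feet < 14,400 square feet; closes midnight, at/before 2:00 AM → Industrial Use Certificate required.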